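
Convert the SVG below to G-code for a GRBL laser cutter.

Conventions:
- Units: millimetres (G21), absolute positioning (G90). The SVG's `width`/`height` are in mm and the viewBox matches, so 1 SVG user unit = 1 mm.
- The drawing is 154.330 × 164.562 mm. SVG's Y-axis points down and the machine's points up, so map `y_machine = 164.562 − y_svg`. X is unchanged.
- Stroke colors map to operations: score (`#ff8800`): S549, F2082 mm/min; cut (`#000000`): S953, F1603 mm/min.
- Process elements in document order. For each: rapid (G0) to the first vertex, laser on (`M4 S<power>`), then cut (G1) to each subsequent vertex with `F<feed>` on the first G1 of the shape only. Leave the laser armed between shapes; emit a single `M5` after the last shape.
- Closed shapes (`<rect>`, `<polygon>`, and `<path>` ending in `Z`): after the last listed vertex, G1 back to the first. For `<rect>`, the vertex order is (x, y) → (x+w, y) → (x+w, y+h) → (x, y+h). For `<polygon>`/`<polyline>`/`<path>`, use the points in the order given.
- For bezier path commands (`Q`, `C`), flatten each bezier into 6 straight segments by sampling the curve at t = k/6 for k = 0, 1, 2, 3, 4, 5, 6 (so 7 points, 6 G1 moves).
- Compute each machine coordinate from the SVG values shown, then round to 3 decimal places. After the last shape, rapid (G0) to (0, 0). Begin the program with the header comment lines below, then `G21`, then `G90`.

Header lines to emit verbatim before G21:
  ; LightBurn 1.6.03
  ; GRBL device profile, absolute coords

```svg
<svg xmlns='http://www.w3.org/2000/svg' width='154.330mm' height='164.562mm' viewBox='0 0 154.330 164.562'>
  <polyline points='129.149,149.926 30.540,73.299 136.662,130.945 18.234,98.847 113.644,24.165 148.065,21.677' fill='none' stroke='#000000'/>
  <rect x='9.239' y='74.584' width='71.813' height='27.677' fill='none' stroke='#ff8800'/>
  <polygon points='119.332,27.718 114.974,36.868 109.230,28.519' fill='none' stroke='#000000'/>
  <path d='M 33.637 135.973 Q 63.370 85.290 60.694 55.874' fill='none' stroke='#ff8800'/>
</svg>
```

viewBox `0 0 154.330 164.562` with mm width/height → 1 unit = 1 mm. Flip: y_m = 164.562 − y_svg.

**Shape 1** — `<polyline>` open polyline, stroke `#000000` → cut (S953, F1603). Machine vertices: (129.149,14.636) → (30.540,91.263) → (136.662,33.617) → (18.234,65.715) → (113.644,140.397) → (148.065,142.885). Open path.

**Shape 2** — `<rect>` rectangle, stroke `#ff8800` → score (S549, F2082). Machine vertices: (9.239,89.978) → (81.052,89.978) → (81.052,62.301) → (9.239,62.301) → (9.239,89.978). Closed: final G1 returns to the first vertex.

**Shape 3** — `<polygon>` regular polygon, stroke `#000000` → cut (S953, F1603). Machine vertices: (119.332,136.844) → (114.974,127.694) → (109.230,136.043) → (119.332,136.844). Closed: final G1 returns to the first vertex.

**Shape 4** — `<path>` quadratic bezier, stroke `#ff8800` → score (S549, F2082). Control points (SVG): P0=(33.637,135.973), P1=(63.370,85.290), P2=(60.694,55.874); sampled at t=k/6. Machine vertices: (33.637,28.589) → (42.648,44.893) → (49.858,60.015) → (55.268,73.955) → (58.877,86.714) → (60.686,98.292) → (60.694,108.688). Open path.

; LightBurn 1.6.03
; GRBL device profile, absolute coords
G21
G90
G0 X129.149 Y14.636
M4 S953
G1 X30.540 Y91.263 F1603
G1 X136.662 Y33.617
G1 X18.234 Y65.715
G1 X113.644 Y140.397
G1 X148.065 Y142.885
G0 X9.239 Y89.978
M4 S549
G1 X81.052 Y89.978 F2082
G1 X81.052 Y62.301
G1 X9.239 Y62.301
G1 X9.239 Y89.978
G0 X119.332 Y136.844
M4 S953
G1 X114.974 Y127.694 F1603
G1 X109.230 Y136.043
G1 X119.332 Y136.844
G0 X33.637 Y28.589
M4 S549
G1 X42.648 Y44.893 F2082
G1 X49.858 Y60.015
G1 X55.268 Y73.955
G1 X58.877 Y86.714
G1 X60.686 Y98.292
G1 X60.694 Y108.688
M5
G0 X0.000 Y0.000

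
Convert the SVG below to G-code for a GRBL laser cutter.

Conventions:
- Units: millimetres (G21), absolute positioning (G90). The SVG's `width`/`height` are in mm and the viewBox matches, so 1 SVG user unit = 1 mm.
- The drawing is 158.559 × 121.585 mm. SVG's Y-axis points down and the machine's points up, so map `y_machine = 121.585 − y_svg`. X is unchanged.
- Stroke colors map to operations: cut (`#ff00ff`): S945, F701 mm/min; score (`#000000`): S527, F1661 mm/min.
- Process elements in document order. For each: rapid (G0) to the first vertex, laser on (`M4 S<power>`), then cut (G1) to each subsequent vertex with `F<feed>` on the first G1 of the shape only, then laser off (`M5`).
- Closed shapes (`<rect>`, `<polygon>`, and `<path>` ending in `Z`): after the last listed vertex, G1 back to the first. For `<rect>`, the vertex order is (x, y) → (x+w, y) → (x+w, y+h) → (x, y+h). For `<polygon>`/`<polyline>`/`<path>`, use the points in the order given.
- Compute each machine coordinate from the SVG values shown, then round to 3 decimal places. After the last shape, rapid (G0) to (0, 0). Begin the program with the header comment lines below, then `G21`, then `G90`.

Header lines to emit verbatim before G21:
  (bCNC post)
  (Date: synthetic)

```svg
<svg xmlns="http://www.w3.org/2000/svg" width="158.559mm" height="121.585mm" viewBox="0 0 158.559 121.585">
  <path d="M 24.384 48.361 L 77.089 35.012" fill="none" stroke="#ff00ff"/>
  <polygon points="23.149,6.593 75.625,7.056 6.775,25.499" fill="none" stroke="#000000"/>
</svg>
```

viewBox `0 0 158.559 121.585` with mm width/height → 1 unit = 1 mm. Flip: y_m = 121.585 − y_svg.

**Shape 1** — `<path>` line segment, stroke `#ff00ff` → cut (S945, F701). Machine vertices: (24.384,73.224) → (77.089,86.573). Open path.

**Shape 2** — `<polygon>` closed polygon, stroke `#000000` → score (S527, F1661). Machine vertices: (23.149,114.992) → (75.625,114.529) → (6.775,96.086) → (23.149,114.992). Closed: final G1 returns to the first vertex.

(bCNC post)
(Date: synthetic)
G21
G90
G0 X24.384 Y73.224
M4 S945
G1 X77.089 Y86.573 F701
M5
G0 X23.149 Y114.992
M4 S527
G1 X75.625 Y114.529 F1661
G1 X6.775 Y96.086
G1 X23.149 Y114.992
M5
G0 X0.000 Y0.000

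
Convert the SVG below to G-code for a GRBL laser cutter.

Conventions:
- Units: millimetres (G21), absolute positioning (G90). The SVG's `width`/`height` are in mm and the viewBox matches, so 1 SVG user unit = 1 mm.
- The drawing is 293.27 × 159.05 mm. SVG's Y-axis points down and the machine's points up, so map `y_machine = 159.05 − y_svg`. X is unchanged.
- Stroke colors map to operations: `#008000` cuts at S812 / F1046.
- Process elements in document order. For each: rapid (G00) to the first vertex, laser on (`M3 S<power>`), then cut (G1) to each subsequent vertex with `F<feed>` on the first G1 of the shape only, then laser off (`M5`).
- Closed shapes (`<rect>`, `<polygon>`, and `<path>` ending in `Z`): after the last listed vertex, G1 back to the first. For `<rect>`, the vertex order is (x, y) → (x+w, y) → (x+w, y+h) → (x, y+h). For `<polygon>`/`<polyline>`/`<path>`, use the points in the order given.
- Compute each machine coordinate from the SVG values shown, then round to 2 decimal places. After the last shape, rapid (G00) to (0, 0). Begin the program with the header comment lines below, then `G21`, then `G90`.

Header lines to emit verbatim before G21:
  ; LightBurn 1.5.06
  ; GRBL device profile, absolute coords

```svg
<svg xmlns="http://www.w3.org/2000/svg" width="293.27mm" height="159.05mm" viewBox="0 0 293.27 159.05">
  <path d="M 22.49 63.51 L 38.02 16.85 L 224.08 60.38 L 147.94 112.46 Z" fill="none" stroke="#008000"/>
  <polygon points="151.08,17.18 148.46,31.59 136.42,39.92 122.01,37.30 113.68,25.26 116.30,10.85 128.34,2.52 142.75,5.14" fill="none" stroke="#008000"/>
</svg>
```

Since the viewBox matches the mm dimensions, user units are millimetres directly. The only transform is the Y-flip y_m = 159.05 − y_svg.

Shape 1 is a closed polygon drawn with `<path>`. Its stroke #008000 means cut at S812, F1046. After flipping Y the toolpath is (22.49,95.54) → (38.02,142.20) → (224.08,98.67) → (147.94,46.59) → (22.49,95.54), returning to the start.

Shape 2 is a regular polygon drawn with `<polygon>`. Its stroke #008000 means cut at S812, F1046. After flipping Y the toolpath is (151.08,141.87) → (148.46,127.46) → (136.42,119.13) → (122.01,121.75) → (113.68,133.79) → (116.30,148.20) → (128.34,156.53) → (142.75,153.91) → (151.08,141.87), returning to the start.

; LightBurn 1.5.06
; GRBL device profile, absolute coords
G21
G90
G00 X22.49 Y95.54
M3 S812
G1 X38.02 Y142.20 F1046
G1 X224.08 Y98.67
G1 X147.94 Y46.59
G1 X22.49 Y95.54
M5
G00 X151.08 Y141.87
M3 S812
G1 X148.46 Y127.46 F1046
G1 X136.42 Y119.13
G1 X122.01 Y121.75
G1 X113.68 Y133.79
G1 X116.30 Y148.20
G1 X128.34 Y156.53
G1 X142.75 Y153.91
G1 X151.08 Y141.87
M5
G00 X0.00 Y0.00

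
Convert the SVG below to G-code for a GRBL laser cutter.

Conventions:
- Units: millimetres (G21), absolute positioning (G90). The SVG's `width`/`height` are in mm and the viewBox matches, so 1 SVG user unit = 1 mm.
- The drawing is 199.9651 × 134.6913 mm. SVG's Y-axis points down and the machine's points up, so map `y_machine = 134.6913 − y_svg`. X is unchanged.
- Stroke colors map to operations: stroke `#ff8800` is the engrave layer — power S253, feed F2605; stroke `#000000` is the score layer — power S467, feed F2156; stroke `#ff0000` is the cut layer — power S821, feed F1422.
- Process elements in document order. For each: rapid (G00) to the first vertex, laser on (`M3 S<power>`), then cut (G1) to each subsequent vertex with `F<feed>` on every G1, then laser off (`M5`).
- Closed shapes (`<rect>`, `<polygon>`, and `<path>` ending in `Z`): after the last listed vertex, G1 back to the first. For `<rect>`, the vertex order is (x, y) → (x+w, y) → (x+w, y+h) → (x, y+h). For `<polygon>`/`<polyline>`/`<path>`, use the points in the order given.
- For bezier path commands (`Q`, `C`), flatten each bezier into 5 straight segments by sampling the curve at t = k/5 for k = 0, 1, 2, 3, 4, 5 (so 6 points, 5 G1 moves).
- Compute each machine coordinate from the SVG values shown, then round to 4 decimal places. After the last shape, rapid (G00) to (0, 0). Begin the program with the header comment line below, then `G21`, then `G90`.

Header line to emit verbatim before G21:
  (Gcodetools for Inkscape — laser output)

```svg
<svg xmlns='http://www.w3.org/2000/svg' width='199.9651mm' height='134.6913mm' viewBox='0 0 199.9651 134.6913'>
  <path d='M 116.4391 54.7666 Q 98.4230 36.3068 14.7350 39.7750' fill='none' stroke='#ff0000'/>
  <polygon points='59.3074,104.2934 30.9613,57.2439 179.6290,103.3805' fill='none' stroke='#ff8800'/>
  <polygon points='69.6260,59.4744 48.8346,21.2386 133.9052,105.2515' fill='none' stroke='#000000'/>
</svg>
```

(Gcodetools for Inkscape — laser output)
G21
G90
G00 X116.4391 Y79.9247
M3 S821
G1 X106.6058 Y86.4315 F1422
G1 X91.5187 Y91.1841 F1422
G1 X71.1779 Y94.1824 F1422
G1 X45.5833 Y95.4265 F1422
G1 X14.7350 Y94.9163 F1422
M5
G00 X59.3074 Y30.3979
M3 S253
G1 X30.9613 Y77.4474 F2605
G1 X179.6290 Y31.3108 F2605
G1 X59.3074 Y30.3979 F2605
M5
G00 X69.6260 Y75.2169
M3 S467
G1 X48.8346 Y113.4527 F2156
G1 X133.9052 Y29.4398 F2156
G1 X69.6260 Y75.2169 F2156
M5
G00 X0.0000 Y0.0000

Since the viewBox matches the mm dimensions, user units are millimetres directly. The only transform is the Y-flip y_m = 134.6913 − y_svg.

Shape 1 is a quadratic bezier drawn with `<path>`. Its stroke #ff0000 means cut at S821, F1422. After flipping Y the toolpath is (116.4391,79.9247) → (106.6058,86.4315) → (91.5187,91.1841) → (71.1779,94.1824) → (45.5833,95.4265) → (14.7350,94.9163).

Shape 2 is a closed polygon drawn with `<polygon>`. Its stroke #ff8800 means engrave at S253, F2605. After flipping Y the toolpath is (59.3074,30.3979) → (30.9613,77.4474) → (179.6290,31.3108) → (59.3074,30.3979), returning to the start.

Shape 3 is a closed polygon drawn with `<polygon>`. Its stroke #000000 means score at S467, F2156. After flipping Y the toolpath is (69.6260,75.2169) → (48.8346,113.4527) → (133.9052,29.4398) → (69.6260,75.2169), returning to the start.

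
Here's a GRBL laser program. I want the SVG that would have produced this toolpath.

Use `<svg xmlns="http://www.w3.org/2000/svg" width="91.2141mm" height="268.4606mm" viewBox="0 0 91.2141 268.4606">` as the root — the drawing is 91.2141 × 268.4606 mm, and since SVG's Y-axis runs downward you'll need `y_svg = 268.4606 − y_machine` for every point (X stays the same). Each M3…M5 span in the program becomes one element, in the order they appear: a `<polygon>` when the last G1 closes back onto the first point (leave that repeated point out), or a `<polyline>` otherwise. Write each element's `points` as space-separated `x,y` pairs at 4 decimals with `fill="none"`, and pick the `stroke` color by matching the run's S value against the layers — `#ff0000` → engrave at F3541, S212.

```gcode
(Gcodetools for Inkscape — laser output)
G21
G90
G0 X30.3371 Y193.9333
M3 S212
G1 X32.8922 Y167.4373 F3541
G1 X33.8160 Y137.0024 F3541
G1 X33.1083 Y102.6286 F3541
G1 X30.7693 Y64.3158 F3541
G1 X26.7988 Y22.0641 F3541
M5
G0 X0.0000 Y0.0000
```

<svg xmlns="http://www.w3.org/2000/svg" width="91.2141mm" height="268.4606mm" viewBox="0 0 91.2141 268.4606">
  <polyline points="30.3371,74.5273 32.8922,101.0233 33.8160,131.4582 33.1083,165.8320 30.7693,204.1448 26.7988,246.3965" fill="none" stroke="#ff0000"/>
</svg>

y_svg = 268.4606 − y_m. Every run uses S212, so all elements get stroke `#ff0000` (engrave).

[1] open run; points: 30.3371,74.5273 32.8922,101.0233 33.8160,131.4582 33.1083,165.8320 30.7693,204.1448 26.7988,246.3965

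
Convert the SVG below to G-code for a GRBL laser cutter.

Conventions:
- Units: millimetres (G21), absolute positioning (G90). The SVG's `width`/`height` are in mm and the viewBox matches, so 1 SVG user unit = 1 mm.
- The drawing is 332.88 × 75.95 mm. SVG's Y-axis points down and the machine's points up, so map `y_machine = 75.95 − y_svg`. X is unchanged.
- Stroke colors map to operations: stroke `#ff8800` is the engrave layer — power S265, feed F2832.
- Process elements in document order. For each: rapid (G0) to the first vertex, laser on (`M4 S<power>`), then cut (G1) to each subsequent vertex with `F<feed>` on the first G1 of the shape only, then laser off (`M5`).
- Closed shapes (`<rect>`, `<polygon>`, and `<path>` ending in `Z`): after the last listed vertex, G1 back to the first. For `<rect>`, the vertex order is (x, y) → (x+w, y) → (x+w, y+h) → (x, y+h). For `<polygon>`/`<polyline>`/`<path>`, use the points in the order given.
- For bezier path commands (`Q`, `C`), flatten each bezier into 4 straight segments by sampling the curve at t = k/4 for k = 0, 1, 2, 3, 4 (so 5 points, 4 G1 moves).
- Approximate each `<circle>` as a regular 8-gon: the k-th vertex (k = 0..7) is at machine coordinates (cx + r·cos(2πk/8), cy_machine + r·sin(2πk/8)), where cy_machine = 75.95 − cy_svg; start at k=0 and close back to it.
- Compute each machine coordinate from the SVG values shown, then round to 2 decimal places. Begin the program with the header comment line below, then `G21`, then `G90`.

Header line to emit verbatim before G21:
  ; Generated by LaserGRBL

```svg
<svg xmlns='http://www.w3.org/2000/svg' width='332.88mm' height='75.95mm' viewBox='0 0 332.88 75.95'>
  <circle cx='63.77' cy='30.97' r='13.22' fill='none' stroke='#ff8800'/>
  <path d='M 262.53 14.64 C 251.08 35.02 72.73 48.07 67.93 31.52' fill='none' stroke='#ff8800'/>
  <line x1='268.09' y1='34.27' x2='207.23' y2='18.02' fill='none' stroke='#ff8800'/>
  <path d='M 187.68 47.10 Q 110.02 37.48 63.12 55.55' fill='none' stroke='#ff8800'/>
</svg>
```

Since the viewBox matches the mm dimensions, user units are millimetres directly. The only transform is the Y-flip y_m = 75.95 − y_svg.

Shape 1 is a circle drawn with `<circle>`. Its stroke #ff8800 means engrave at S265, F2832. After flipping Y the toolpath is (76.99,44.98) → (73.12,54.33) → (63.77,58.20) → (54.42,54.33) → (50.55,44.98) → (54.42,35.63) → (63.77,31.76) → (73.12,35.63) → (76.99,44.98), returning to the start.

Shape 2 is a cubic bezier drawn with `<path>`. Its stroke #ff8800 means engrave at S265, F2832. After flipping Y the toolpath is (262.53,61.31) → (227.97,47.75) → (162.74,39.02) → (98.75,37.22) → (67.93,44.43).

Shape 3 is a line segment drawn with `<line>`. Its stroke #ff8800 means engrave at S265, F2832. After flipping Y the toolpath is (268.09,41.68) → (207.23,57.93).

Shape 4 is a quadratic bezier drawn with `<path>`. Its stroke #ff8800 means engrave at S265, F2832. After flipping Y the toolpath is (187.68,28.85) → (150.77,31.93) → (117.71,31.55) → (88.49,27.70) → (63.12,20.40).

; Generated by LaserGRBL
G21
G90
G0 X76.99 Y44.98
M4 S265
G1 X73.12 Y54.33 F2832
G1 X63.77 Y58.20
G1 X54.42 Y54.33
G1 X50.55 Y44.98
G1 X54.42 Y35.63
G1 X63.77 Y31.76
G1 X73.12 Y35.63
G1 X76.99 Y44.98
M5
G0 X262.53 Y61.31
M4 S265
G1 X227.97 Y47.75 F2832
G1 X162.74 Y39.02
G1 X98.75 Y37.22
G1 X67.93 Y44.43
M5
G0 X268.09 Y41.68
M4 S265
G1 X207.23 Y57.93 F2832
M5
G0 X187.68 Y28.85
M4 S265
G1 X150.77 Y31.93 F2832
G1 X117.71 Y31.55
G1 X88.49 Y27.70
G1 X63.12 Y20.40
M5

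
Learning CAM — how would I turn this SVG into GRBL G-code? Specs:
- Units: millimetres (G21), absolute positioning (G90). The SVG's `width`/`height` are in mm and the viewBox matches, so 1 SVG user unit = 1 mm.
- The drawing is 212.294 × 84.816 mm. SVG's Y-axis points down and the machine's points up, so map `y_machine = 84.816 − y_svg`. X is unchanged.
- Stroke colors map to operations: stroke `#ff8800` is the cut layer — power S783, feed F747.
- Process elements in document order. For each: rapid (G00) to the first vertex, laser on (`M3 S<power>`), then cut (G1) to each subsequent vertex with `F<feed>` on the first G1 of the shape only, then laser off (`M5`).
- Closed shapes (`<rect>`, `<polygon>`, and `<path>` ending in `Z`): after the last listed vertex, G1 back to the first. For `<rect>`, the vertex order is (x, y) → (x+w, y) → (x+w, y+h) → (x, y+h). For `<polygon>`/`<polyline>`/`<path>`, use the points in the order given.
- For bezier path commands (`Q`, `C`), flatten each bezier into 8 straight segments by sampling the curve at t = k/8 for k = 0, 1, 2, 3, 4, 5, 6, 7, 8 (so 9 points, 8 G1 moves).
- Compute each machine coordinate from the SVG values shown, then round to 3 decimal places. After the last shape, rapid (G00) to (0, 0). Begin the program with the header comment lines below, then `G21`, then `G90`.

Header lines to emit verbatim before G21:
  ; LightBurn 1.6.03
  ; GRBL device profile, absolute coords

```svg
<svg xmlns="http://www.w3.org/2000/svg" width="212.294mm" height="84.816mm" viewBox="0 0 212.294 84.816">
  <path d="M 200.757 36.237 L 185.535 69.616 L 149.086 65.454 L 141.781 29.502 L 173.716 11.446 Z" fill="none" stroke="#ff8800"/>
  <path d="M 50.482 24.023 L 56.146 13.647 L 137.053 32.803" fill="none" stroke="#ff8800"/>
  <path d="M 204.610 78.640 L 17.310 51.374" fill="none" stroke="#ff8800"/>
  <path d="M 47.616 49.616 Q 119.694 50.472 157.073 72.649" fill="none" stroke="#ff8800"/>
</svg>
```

1 u = 1 mm; y_m = 84.816 − y.

[1] `<path>` regular polygon, #ff8800→cut S783 F747: (200.757,48.579) → (185.535,15.200) → (149.086,19.362) → (141.781,55.314) → (173.716,73.370) → (200.757,48.579) (closed)

[2] `<path>` open polyline, #ff8800→cut S783 F747: (50.482,60.793) → (56.146,71.169) → (137.053,52.013)

[3] `<path>` line segment, #ff8800→cut S783 F747: (204.610,6.176) → (17.310,33.442)

[4] `<path>` quadratic bezier, #ff8800→cut S783 F747: (47.616,35.200) → (65.093,34.653) → (81.486,33.439) → (96.795,31.560) → (111.019,29.014) → (124.159,25.801) → (136.215,21.923) → (147.186,17.378) → (157.073,12.167)

; LightBurn 1.6.03
; GRBL device profile, absolute coords
G21
G90
G00 X200.757 Y48.579
M3 S783
G1 X185.535 Y15.200 F747
G1 X149.086 Y19.362
G1 X141.781 Y55.314
G1 X173.716 Y73.370
G1 X200.757 Y48.579
M5
G00 X50.482 Y60.793
M3 S783
G1 X56.146 Y71.169 F747
G1 X137.053 Y52.013
M5
G00 X204.610 Y6.176
M3 S783
G1 X17.310 Y33.442 F747
M5
G00 X47.616 Y35.200
M3 S783
G1 X65.093 Y34.653 F747
G1 X81.486 Y33.439
G1 X96.795 Y31.560
G1 X111.019 Y29.014
G1 X124.159 Y25.801
G1 X136.215 Y21.923
G1 X147.186 Y17.378
G1 X157.073 Y12.167
M5
G00 X0.000 Y0.000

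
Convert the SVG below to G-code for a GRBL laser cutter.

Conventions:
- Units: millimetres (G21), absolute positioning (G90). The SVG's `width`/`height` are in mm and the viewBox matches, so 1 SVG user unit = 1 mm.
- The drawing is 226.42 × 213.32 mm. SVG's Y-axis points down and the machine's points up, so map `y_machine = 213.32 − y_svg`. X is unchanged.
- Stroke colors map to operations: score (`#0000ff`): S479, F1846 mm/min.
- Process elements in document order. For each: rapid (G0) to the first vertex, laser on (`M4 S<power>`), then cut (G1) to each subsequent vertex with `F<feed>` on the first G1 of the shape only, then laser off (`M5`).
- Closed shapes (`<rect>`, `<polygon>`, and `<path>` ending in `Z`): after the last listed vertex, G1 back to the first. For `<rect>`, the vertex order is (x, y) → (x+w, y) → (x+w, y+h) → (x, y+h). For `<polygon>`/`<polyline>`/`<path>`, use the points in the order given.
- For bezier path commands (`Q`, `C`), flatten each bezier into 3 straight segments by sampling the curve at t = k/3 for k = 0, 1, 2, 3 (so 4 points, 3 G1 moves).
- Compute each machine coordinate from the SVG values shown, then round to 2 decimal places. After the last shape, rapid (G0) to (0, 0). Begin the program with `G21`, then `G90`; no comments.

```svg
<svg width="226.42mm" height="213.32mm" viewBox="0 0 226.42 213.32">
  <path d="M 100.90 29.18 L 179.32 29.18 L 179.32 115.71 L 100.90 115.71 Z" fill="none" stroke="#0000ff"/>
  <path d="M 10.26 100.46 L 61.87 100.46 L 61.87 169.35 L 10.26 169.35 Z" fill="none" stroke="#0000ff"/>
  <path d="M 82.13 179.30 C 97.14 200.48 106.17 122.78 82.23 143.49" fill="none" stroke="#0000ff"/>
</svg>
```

G21
G90
G0 X100.90 Y184.14
M4 S479
G1 X179.32 Y184.14 F1846
G1 X179.32 Y97.61
G1 X100.90 Y97.61
G1 X100.90 Y184.14
M5
G0 X10.26 Y112.86
M4 S479
G1 X61.87 Y112.86 F1846
G1 X61.87 Y43.97
G1 X10.26 Y43.97
G1 X10.26 Y112.86
M5
G0 X82.13 Y34.02
M4 S479
G1 X94.15 Y38.49 F1846
G1 X96.18 Y65.04
G1 X82.23 Y69.83
M5
G0 X0.00 Y0.00

Since the viewBox matches the mm dimensions, user units are millimetres directly. The only transform is the Y-flip y_m = 213.32 − y_svg.

Shape 1 is a rectangle drawn with `<path>`. Its stroke #0000ff means score at S479, F1846. After flipping Y the toolpath is (100.90,184.14) → (179.32,184.14) → (179.32,97.61) → (100.90,97.61) → (100.90,184.14), returning to the start.

Shape 2 is a rectangle drawn with `<path>`. Its stroke #0000ff means score at S479, F1846. After flipping Y the toolpath is (10.26,112.86) → (61.87,112.86) → (61.87,43.97) → (10.26,43.97) → (10.26,112.86), returning to the start.

Shape 3 is a cubic bezier drawn with `<path>`. Its stroke #0000ff means score at S479, F1846. After flipping Y the toolpath is (82.13,34.02) → (94.15,38.49) → (96.18,65.04) → (82.23,69.83).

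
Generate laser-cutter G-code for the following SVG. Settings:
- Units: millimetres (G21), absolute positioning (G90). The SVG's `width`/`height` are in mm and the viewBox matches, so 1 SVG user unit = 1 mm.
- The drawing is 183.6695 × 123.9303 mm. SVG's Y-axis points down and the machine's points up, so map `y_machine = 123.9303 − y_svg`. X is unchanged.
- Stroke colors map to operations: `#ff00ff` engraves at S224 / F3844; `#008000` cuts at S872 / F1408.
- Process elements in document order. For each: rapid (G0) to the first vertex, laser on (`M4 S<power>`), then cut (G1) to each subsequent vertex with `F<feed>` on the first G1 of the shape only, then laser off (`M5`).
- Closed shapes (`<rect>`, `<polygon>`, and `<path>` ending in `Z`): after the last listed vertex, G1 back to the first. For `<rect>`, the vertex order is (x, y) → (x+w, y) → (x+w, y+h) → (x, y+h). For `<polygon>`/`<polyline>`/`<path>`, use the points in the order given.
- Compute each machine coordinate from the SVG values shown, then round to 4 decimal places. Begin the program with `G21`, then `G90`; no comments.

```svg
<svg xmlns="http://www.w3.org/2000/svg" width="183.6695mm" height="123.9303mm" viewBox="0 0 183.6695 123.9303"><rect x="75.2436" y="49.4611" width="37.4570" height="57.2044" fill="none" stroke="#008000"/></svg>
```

Since the viewBox matches the mm dimensions, user units are millimetres directly. The only transform is the Y-flip y_m = 123.9303 − y_svg.

Shape 1 is a rectangle drawn with `<rect>`. Its stroke #008000 means cut at S872, F1408. After flipping Y the toolpath is (75.2436,74.4692) → (112.7006,74.4692) → (112.7006,17.2648) → (75.2436,17.2648) → (75.2436,74.4692), returning to the start.

G21
G90
G0 X75.2436 Y74.4692
M4 S872
G1 X112.7006 Y74.4692 F1408
G1 X112.7006 Y17.2648
G1 X75.2436 Y17.2648
G1 X75.2436 Y74.4692
M5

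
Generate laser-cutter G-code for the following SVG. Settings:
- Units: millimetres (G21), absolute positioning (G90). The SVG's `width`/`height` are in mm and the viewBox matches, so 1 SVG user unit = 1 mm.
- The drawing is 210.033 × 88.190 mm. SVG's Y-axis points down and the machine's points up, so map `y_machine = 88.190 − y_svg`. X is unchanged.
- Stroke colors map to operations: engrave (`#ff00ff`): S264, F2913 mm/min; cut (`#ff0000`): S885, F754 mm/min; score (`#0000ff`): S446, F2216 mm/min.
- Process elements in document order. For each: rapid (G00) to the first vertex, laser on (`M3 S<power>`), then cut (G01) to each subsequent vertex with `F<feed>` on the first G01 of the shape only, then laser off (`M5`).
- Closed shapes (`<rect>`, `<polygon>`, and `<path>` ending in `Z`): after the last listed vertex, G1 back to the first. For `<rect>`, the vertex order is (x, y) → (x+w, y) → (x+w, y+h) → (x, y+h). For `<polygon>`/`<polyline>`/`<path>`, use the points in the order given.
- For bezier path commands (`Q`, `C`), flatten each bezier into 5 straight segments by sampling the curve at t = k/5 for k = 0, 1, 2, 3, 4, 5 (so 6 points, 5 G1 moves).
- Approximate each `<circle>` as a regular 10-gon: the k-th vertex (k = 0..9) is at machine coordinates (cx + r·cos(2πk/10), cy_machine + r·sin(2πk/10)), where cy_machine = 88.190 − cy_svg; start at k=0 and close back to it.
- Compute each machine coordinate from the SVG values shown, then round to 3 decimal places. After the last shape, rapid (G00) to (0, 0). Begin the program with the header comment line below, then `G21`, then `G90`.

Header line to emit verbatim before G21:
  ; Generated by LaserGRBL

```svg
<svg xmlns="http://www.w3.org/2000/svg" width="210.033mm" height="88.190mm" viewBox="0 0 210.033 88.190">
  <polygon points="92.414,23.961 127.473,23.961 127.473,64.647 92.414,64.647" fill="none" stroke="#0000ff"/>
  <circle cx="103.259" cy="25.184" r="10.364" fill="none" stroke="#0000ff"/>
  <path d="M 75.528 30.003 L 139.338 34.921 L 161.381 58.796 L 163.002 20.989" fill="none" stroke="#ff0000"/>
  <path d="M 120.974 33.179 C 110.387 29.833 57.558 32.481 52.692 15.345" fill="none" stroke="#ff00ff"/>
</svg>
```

Since the viewBox matches the mm dimensions, user units are millimetres directly. The only transform is the Y-flip y_m = 88.190 − y_svg.

Shape 1 is a rectangle drawn with `<polygon>`. Its stroke #0000ff means score at S446, F2216. After flipping Y the toolpath is (92.414,64.229) → (127.473,64.229) → (127.473,23.543) → (92.414,23.543) → (92.414,64.229), returning to the start.

Shape 2 is a circle drawn with `<circle>`. Its stroke #0000ff means score at S446, F2216. After flipping Y the toolpath is (113.623,63.006) → (111.644,69.098) → (106.462,72.863) → (100.056,72.863) → (94.874,69.098) → (92.895,63.006) → (94.874,56.914) → (100.056,53.149) → (106.462,53.149) → (111.644,56.914) → (113.623,63.006), returning to the start.

Shape 3 is a open polyline drawn with `<path>`. Its stroke #ff0000 means cut at S885, F754. After flipping Y the toolpath is (75.528,58.187) → (139.338,53.269) → (161.381,29.394) → (163.002,67.201).

Shape 4 is a cubic bezier drawn with `<path>`. Its stroke #ff00ff means engrave at S264, F2913. After flipping Y the toolpath is (120.974,55.011) → (110.274,56.506) → (93.767,57.799) → (75.780,60.128) → (60.646,64.731) → (52.692,72.845).

; Generated by LaserGRBL
G21
G90
G00 X92.414 Y64.229
M3 S446
G01 X127.473 Y64.229 F2216
G01 X127.473 Y23.543
G01 X92.414 Y23.543
G01 X92.414 Y64.229
M5
G00 X113.623 Y63.006
M3 S446
G01 X111.644 Y69.098 F2216
G01 X106.462 Y72.863
G01 X100.056 Y72.863
G01 X94.874 Y69.098
G01 X92.895 Y63.006
G01 X94.874 Y56.914
G01 X100.056 Y53.149
G01 X106.462 Y53.149
G01 X111.644 Y56.914
G01 X113.623 Y63.006
M5
G00 X75.528 Y58.187
M3 S885
G01 X139.338 Y53.269 F754
G01 X161.381 Y29.394
G01 X163.002 Y67.201
M5
G00 X120.974 Y55.011
M3 S264
G01 X110.274 Y56.506 F2913
G01 X93.767 Y57.799
G01 X75.780 Y60.128
G01 X60.646 Y64.731
G01 X52.692 Y72.845
M5
G00 X0.000 Y0.000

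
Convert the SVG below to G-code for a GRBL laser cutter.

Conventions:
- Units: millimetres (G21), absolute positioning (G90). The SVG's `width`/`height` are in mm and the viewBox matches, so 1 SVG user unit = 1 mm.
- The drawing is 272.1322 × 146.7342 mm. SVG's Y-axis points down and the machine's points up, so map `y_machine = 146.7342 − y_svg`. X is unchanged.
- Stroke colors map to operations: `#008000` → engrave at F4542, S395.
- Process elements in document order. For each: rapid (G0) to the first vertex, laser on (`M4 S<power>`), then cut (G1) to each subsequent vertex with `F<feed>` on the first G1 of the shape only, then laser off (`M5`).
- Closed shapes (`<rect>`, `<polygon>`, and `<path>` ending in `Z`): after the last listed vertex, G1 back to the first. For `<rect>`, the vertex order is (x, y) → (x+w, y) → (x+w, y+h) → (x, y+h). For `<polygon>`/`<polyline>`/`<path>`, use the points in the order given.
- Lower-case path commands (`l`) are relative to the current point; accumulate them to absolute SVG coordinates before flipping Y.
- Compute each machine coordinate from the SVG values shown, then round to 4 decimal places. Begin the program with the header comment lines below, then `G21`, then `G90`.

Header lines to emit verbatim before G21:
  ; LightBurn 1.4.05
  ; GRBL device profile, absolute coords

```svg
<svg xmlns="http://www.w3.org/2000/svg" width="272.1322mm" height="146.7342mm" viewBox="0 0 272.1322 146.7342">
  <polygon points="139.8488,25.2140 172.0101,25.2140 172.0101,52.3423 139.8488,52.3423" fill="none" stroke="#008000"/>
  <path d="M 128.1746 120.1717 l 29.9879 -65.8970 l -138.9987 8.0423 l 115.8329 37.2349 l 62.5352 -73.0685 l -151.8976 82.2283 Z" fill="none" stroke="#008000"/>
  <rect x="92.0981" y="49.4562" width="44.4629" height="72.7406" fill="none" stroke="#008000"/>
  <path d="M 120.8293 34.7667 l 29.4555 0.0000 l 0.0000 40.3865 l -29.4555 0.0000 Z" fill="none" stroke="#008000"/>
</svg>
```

1 u = 1 mm; y_m = 146.7342 − y.

[1] `<polygon>` rectangle, #008000→engrave S395 F4542: (139.8488,121.5202) → (172.0101,121.5202) → (172.0101,94.3919) → (139.8488,94.3919) → (139.8488,121.5202) (closed)

[2] `<path>` closed polygon, #008000→engrave S395 F4542: (128.1746,26.5625) → (158.1625,92.4595) → (19.1638,84.4172) → (134.9967,47.1823) → (197.5319,120.2508) → (45.6343,38.0225) → (128.1746,26.5625) (closed)

[3] `<rect>` rectangle, #008000→engrave S395 F4542: (92.0981,97.2780) → (136.5610,97.2780) → (136.5610,24.5374) → (92.0981,24.5374) → (92.0981,97.2780) (closed)

[4] `<path>` rectangle, #008000→engrave S395 F4542: (120.8293,111.9675) → (150.2848,111.9675) → (150.2848,71.5810) → (120.8293,71.5810) → (120.8293,111.9675) (closed)

; LightBurn 1.4.05
; GRBL device profile, absolute coords
G21
G90
G0 X139.8488 Y121.5202
M4 S395
G1 X172.0101 Y121.5202 F4542
G1 X172.0101 Y94.3919
G1 X139.8488 Y94.3919
G1 X139.8488 Y121.5202
M5
G0 X128.1746 Y26.5625
M4 S395
G1 X158.1625 Y92.4595 F4542
G1 X19.1638 Y84.4172
G1 X134.9967 Y47.1823
G1 X197.5319 Y120.2508
G1 X45.6343 Y38.0225
G1 X128.1746 Y26.5625
M5
G0 X92.0981 Y97.2780
M4 S395
G1 X136.5610 Y97.2780 F4542
G1 X136.5610 Y24.5374
G1 X92.0981 Y24.5374
G1 X92.0981 Y97.2780
M5
G0 X120.8293 Y111.9675
M4 S395
G1 X150.2848 Y111.9675 F4542
G1 X150.2848 Y71.5810
G1 X120.8293 Y71.5810
G1 X120.8293 Y111.9675
M5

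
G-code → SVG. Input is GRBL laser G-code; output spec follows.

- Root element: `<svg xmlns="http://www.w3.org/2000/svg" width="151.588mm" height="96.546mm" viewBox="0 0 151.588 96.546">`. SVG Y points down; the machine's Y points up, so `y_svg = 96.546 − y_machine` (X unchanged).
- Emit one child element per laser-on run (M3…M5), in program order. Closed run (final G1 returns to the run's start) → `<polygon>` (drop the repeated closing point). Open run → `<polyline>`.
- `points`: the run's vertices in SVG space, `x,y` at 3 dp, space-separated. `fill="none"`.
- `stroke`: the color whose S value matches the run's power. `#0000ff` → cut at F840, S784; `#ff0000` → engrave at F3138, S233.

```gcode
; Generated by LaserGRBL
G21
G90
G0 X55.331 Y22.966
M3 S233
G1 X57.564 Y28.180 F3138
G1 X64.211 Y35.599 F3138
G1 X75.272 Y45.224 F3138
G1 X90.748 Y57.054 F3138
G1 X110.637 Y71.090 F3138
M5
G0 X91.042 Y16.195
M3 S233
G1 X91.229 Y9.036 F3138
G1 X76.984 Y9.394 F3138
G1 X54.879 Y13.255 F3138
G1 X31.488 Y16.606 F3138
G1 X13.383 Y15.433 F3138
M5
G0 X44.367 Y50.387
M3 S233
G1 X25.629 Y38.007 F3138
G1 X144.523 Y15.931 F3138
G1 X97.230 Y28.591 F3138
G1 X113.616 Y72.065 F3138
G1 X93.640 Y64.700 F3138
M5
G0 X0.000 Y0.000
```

<svg xmlns="http://www.w3.org/2000/svg" width="151.588mm" height="96.546mm" viewBox="0 0 151.588 96.546">
  <polyline points="55.331,73.580 57.564,68.366 64.211,60.947 75.272,51.322 90.748,39.492 110.637,25.456" fill="none" stroke="#ff0000"/>
  <polyline points="91.042,80.351 91.229,87.510 76.984,87.152 54.879,83.291 31.488,79.940 13.383,81.113" fill="none" stroke="#ff0000"/>
  <polyline points="44.367,46.159 25.629,58.539 144.523,80.615 97.230,67.955 113.616,24.481 93.640,31.846" fill="none" stroke="#ff0000"/>
</svg>

Machine Y-up, SVG Y-down with viewBox height 96.546, so y_svg = 96.546 − y_machine; X carries over. Every run uses S233, so all elements get stroke `#ff0000` (engrave).

Run 1: The run is open, so emit a `<polyline>` with points (Y-flipped): 55.331,73.580 57.564,68.366 64.211,60.947 75.272,51.322 90.748,39.492 110.637,25.456.

Run 2: The run is open, so emit a `<polyline>` with points (Y-flipped): 91.042,80.351 91.229,87.510 76.984,87.152 54.879,83.291 31.488,79.940 13.383,81.113.

Run 3: The run is open, so emit a `<polyline>` with points (Y-flipped): 44.367,46.159 25.629,58.539 144.523,80.615 97.230,67.955 113.616,24.481 93.640,31.846.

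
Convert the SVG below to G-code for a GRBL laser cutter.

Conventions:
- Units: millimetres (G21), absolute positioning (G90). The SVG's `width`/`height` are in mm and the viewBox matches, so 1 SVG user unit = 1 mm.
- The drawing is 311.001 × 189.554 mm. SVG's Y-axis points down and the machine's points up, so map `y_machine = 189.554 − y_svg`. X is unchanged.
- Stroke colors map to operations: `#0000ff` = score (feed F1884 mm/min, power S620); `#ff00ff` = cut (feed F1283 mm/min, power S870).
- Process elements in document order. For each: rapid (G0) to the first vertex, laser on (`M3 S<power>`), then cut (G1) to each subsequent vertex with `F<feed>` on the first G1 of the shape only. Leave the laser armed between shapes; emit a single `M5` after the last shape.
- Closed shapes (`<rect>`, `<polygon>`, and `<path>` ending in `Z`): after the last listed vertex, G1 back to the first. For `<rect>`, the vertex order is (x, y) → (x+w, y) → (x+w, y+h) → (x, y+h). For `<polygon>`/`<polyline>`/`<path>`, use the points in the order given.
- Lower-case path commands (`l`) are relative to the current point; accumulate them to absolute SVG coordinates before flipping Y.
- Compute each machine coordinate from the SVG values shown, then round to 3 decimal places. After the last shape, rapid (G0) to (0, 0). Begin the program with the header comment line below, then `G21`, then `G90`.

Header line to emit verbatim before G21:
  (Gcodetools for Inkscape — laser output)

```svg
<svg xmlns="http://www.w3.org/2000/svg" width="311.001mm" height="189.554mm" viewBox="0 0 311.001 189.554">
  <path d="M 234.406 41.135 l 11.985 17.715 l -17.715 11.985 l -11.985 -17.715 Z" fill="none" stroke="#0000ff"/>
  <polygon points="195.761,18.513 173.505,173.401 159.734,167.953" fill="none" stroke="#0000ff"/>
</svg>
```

(Gcodetools for Inkscape — laser output)
G21
G90
G0 X234.406 Y148.419
M3 S620
G1 X246.391 Y130.704 F1884
G1 X228.676 Y118.719
G1 X216.691 Y136.434
G1 X234.406 Y148.419
G0 X195.761 Y171.041
M3 S620
G1 X173.505 Y16.153 F1884
G1 X159.734 Y21.601
G1 X195.761 Y171.041
M5
G0 X0.000 Y0.000

1 u = 1 mm; y_m = 189.554 − y.

[1] `<path>` regular polygon, #0000ff→score S620 F1884: (234.406,148.419) → (246.391,130.704) → (228.676,118.719) → (216.691,136.434) → (234.406,148.419) (closed)

[2] `<polygon>` closed polygon, #0000ff→score S620 F1884: (195.761,171.041) → (173.505,16.153) → (159.734,21.601) → (195.761,171.041) (closed)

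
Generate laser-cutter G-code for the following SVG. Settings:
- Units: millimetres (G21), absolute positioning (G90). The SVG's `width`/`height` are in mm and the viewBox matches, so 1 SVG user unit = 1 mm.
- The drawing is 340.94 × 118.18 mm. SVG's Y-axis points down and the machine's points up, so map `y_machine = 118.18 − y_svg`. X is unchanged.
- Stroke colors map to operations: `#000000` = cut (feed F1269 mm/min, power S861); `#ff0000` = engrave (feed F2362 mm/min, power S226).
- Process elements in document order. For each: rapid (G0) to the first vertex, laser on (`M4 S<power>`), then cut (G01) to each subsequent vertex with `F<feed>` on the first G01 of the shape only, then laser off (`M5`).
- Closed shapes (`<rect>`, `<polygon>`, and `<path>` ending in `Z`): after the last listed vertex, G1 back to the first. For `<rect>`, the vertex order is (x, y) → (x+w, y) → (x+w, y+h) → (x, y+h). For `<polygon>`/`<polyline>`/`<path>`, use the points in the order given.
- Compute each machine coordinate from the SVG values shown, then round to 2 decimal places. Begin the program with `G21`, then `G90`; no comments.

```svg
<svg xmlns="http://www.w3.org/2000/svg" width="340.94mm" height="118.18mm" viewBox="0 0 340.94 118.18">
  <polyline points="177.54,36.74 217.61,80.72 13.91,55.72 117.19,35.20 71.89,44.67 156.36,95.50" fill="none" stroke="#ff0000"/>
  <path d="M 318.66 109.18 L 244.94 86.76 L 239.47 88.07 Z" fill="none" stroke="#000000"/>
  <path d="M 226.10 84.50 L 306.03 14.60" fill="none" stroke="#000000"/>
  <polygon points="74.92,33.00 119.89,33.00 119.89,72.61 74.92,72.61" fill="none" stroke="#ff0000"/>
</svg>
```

Since the viewBox matches the mm dimensions, user units are millimetres directly. The only transform is the Y-flip y_m = 118.18 − y_svg.

Shape 1 is a open polyline drawn with `<polyline>`. Its stroke #ff0000 means engrave at S226, F2362. After flipping Y the toolpath is (177.54,81.44) → (217.61,37.46) → (13.91,62.46) → (117.19,82.98) → (71.89,73.51) → (156.36,22.68).

Shape 2 is a closed polygon drawn with `<path>`. Its stroke #000000 means cut at S861, F1269. After flipping Y the toolpath is (318.66,9.00) → (244.94,31.42) → (239.47,30.11) → (318.66,9.00), returning to the start.

Shape 3 is a line segment drawn with `<path>`. Its stroke #000000 means cut at S861, F1269. After flipping Y the toolpath is (226.10,33.68) → (306.03,103.58).

Shape 4 is a rectangle drawn with `<polygon>`. Its stroke #ff0000 means engrave at S226, F2362. After flipping Y the toolpath is (74.92,85.18) → (119.89,85.18) → (119.89,45.57) → (74.92,45.57) → (74.92,85.18), returning to the start.

G21
G90
G0 X177.54 Y81.44
M4 S226
G01 X217.61 Y37.46 F2362
G01 X13.91 Y62.46
G01 X117.19 Y82.98
G01 X71.89 Y73.51
G01 X156.36 Y22.68
M5
G0 X318.66 Y9.00
M4 S861
G01 X244.94 Y31.42 F1269
G01 X239.47 Y30.11
G01 X318.66 Y9.00
M5
G0 X226.10 Y33.68
M4 S861
G01 X306.03 Y103.58 F1269
M5
G0 X74.92 Y85.18
M4 S226
G01 X119.89 Y85.18 F2362
G01 X119.89 Y45.57
G01 X74.92 Y45.57
G01 X74.92 Y85.18
M5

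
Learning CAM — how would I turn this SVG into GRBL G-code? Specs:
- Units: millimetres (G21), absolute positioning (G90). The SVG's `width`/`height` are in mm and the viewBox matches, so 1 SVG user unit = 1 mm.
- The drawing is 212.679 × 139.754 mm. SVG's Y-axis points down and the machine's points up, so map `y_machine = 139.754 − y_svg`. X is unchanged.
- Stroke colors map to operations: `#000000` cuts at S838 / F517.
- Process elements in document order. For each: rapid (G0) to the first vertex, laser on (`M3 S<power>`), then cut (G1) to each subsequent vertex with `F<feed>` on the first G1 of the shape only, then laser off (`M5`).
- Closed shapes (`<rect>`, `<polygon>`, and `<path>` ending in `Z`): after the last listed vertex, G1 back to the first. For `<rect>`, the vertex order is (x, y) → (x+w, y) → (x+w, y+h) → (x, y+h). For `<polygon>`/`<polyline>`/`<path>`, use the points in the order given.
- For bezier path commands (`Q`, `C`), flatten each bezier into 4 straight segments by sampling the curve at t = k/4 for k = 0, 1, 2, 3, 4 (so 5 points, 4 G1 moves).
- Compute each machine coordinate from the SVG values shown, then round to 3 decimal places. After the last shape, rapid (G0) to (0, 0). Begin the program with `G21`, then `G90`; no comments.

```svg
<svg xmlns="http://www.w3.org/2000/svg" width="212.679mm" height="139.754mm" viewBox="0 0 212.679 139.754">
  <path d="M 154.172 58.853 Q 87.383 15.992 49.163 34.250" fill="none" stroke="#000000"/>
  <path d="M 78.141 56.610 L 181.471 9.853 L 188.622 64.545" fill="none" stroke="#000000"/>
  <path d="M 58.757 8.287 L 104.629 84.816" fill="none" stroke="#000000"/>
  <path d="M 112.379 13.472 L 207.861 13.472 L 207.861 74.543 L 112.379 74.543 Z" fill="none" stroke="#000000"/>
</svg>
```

G21
G90
G0 X154.172 Y80.901
M3 S838
G1 X122.563 Y98.512 F517
G1 X94.525 Y108.482
G1 X70.059 Y110.813
G1 X49.163 Y105.504
M5
G0 X78.141 Y83.144
M3 S838
G1 X181.471 Y129.901 F517
G1 X188.622 Y75.209
M5
G0 X58.757 Y131.467
M3 S838
G1 X104.629 Y54.938 F517
M5
G0 X112.379 Y126.282
M3 S838
G1 X207.861 Y126.282 F517
G1 X207.861 Y65.211
G1 X112.379 Y65.211
G1 X112.379 Y126.282
M5
G0 X0.000 Y0.000

Since the viewBox matches the mm dimensions, user units are millimetres directly. The only transform is the Y-flip y_m = 139.754 − y_svg.

Shape 1 is a quadratic bezier drawn with `<path>`. Its stroke #000000 means cut at S838, F517. After flipping Y the toolpath is (154.172,80.901) → (122.563,98.512) → (94.525,108.482) → (70.059,110.813) → (49.163,105.504).

Shape 2 is a open polyline drawn with `<path>`. Its stroke #000000 means cut at S838, F517. After flipping Y the toolpath is (78.141,83.144) → (181.471,129.901) → (188.622,75.209).

Shape 3 is a line segment drawn with `<path>`. Its stroke #000000 means cut at S838, F517. After flipping Y the toolpath is (58.757,131.467) → (104.629,54.938).

Shape 4 is a rectangle drawn with `<path>`. Its stroke #000000 means cut at S838, F517. After flipping Y the toolpath is (112.379,126.282) → (207.861,126.282) → (207.861,65.211) → (112.379,65.211) → (112.379,126.282), returning to the start.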